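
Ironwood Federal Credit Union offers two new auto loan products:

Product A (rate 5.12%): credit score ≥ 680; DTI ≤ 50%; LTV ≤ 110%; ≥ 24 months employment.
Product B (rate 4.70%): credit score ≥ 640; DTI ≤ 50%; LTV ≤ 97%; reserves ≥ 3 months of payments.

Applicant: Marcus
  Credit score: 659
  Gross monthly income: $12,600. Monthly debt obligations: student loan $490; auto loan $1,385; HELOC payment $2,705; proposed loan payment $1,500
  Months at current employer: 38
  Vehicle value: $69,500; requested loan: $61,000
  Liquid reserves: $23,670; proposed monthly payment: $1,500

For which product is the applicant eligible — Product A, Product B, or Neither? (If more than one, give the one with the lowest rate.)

Total debts = (490 + 1,385 + 2,705 + 1,500) = 6,080; DTI = 6,080/12,600 = 48.3%.
LTV = 61,000/69,500 = 87.8%.
Reserves = 23,670/1,500 = 15.8 months.
Product A: score 659 < 680; DTI 48.3% ≤ 50%; LTV 87.8% ≤ 110%; employment 38 ≥ 24 mo → does not qualify.
Product B: score 659 ≥ 640; DTI 48.3% ≤ 50%; LTV 87.8% ≤ 97%; reserves 15.8 ≥ 3 mo → qualifies.

Product B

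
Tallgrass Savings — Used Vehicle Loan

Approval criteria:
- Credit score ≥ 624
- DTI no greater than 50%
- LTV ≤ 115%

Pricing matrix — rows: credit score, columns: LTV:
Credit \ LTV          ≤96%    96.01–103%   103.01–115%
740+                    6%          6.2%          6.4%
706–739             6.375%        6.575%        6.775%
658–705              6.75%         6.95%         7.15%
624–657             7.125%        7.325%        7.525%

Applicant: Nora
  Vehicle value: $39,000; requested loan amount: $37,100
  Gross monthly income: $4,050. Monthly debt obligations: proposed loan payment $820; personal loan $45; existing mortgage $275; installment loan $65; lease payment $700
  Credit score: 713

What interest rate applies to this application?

6.375%

Credit score 713 ≥ 624; Total monthly debts = (820 + 45 + 275 + 65 + 700) = 1,905. Debt-to-income = 1,905/4,050 = 47% — meets 50% limit
LTV: 37,100 ÷ 39,000 = 95.1%, within 115% cap
Credit 713 → row 706–739; LTV 95.1% → column ≤96%. Grid cell → 6.375%.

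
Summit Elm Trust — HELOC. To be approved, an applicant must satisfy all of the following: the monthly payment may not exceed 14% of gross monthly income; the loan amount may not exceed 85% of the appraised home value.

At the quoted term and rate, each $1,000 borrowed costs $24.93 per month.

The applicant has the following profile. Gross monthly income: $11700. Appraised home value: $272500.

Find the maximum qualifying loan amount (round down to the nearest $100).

Payment cap: 14% × $11,700 = $1,638/month.
At $24.93 per $1,000, that supports 1,638/24.93 × 1,000 ≈ $65,703 → $65,700.
LTV cap: 85% × $272,500 = $231,625 → $231,600.
Binding constraint: payment-to-income.

$65,700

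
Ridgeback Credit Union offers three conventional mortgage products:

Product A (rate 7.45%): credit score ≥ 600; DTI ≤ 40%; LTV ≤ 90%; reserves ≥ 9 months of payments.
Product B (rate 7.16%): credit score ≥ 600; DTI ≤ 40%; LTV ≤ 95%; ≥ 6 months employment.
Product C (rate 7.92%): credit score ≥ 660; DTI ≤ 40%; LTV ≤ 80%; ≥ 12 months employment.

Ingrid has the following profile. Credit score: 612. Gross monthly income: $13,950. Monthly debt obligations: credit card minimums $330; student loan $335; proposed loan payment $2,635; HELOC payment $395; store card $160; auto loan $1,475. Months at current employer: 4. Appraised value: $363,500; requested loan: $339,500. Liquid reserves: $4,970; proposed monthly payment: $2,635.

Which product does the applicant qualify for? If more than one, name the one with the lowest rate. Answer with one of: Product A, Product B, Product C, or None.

None

Total debts = (330 + 335 + 2,635 + 395 + 160 + 1,475) = 5,330; DTI = 5,330/13,950 = 38.2%.
LTV = 339,500/363,500 = 93.4%.
Reserves = 4,970/2,635 = 1.9 months.
Product A: score 612 ≥ 600; DTI 38.2% ≤ 40%; LTV 93.4% > 90%; reserves 1.9 < 9 mo → does not qualify.
Product B: score 612 ≥ 600; DTI 38.2% ≤ 40%; LTV 93.4% ≤ 95%; employment 4 < 6 mo → does not qualify.
Product C: score 612 < 660; DTI 38.2% ≤ 40%; LTV 93.4% > 80%; employment 4 < 12 mo → does not qualify.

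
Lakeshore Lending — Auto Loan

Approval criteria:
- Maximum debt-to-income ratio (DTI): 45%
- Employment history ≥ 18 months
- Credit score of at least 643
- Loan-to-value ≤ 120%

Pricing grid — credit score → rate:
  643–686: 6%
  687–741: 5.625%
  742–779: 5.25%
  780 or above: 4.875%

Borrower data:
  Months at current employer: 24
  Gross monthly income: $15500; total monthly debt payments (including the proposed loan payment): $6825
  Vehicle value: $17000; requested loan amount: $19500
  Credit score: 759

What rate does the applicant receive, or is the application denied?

Credit score 759 ≥ 643 (meets minimum)
Employment 24 ≥ 18 months
DTI = 6,825/15,500 = 44% ≤ 45%
Loan-to-value = 19,500/17,000 = 114.7% — pass (120% max)
All requirements met. Score 759 falls in the 742–779 tier → 5.25%.

Approved at 5.25%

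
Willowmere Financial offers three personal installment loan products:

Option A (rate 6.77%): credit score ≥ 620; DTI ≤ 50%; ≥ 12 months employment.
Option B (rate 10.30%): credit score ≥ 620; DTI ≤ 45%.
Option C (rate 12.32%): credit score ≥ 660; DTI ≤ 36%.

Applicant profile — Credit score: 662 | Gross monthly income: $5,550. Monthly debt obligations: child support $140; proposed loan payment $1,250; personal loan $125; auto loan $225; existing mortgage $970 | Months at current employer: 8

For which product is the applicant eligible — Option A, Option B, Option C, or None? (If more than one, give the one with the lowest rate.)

None

Total debts = (140 + 1,250 + 125 + 225 + 970) = 2,710; DTI = 2,710/5,550 = 48.8%.
Option A: score 662 ≥ 620; DTI 48.8% ≤ 50%; employment 8 < 12 mo → does not qualify.
Option B: score 662 ≥ 620; DTI 48.8% > 45% → does not qualify.
Option C: score 662 ≥ 660; DTI 48.8% > 36% → does not qualify.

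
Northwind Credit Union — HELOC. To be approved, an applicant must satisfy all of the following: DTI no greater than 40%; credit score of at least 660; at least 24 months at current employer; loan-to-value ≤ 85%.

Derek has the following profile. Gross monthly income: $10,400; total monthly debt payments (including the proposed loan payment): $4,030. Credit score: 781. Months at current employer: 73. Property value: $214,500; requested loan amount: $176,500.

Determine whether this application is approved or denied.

Approved

DTI = 4,030/10,400 = 38.8% ≤ 40%
Credit score 781 ≥ 660 (meets)
Employment 73 ≥ 24 months
LTV: 176,500 ÷ 214,500 = 82.3%, within 85% cap
All criteria satisfied.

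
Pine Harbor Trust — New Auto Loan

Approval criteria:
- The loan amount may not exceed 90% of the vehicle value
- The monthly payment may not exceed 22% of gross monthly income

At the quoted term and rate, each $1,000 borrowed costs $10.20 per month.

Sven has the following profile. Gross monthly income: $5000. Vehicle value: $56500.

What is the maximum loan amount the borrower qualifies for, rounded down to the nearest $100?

Payment cap: 22% × $5,000 = $1,100/month.
At $10.20 per $1,000, that supports 1,100/10.20 × 1,000 ≈ $107,843 → $107,800.
LTV cap: 90% × $56,500 = $50,850 → $50,800.
Binding constraint: loan-to-value.

$50,800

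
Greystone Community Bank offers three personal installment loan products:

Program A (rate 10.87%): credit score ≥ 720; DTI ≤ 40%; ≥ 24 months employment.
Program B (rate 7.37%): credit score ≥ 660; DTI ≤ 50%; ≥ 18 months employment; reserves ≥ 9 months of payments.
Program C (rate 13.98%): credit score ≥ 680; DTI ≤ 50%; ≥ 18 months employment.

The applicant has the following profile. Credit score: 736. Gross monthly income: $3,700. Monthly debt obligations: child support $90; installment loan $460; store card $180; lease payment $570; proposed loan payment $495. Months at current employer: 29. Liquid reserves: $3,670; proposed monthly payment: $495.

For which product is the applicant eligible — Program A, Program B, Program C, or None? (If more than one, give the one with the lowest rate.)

Total debts = (90 + 460 + 180 + 570 + 495) = 1,795; DTI = 1,795/3,700 = 48.5%.
Reserves = 3,670/495 = 7.4 months.
Program A: score 736 ≥ 720; DTI 48.5% > 40%; employment 29 ≥ 24 mo → does not qualify.
Program B: score 736 ≥ 660; DTI 48.5% ≤ 50%; employment 29 ≥ 18 mo; reserves 7.4 < 9 mo → does not qualify.
Program C: score 736 ≥ 680; DTI 48.5% ≤ 50%; employment 29 ≥ 18 mo → qualifies.

Program C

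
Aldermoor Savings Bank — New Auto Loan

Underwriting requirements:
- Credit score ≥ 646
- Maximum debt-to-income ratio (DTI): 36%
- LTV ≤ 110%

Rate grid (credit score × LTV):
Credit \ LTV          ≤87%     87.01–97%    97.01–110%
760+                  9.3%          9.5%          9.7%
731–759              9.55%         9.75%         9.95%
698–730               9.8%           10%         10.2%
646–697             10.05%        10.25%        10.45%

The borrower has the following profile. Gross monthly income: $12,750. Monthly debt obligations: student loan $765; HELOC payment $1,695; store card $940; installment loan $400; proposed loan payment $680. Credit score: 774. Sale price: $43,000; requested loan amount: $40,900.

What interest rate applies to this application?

Credit score 774 ≥ 646; Total monthly debts = (765 + 1,695 + 940 + 400 + 680) = 4,480. DTI = 4,480/12,750 = 35.1% ≤ 36%
Loan-to-value = 40,900/43,000 = 95.1% — pass (110% max)
Row: 774 falls in 760+. Column: 95.1% falls in 87.01–97%. Rate = 9.5%.

9.5%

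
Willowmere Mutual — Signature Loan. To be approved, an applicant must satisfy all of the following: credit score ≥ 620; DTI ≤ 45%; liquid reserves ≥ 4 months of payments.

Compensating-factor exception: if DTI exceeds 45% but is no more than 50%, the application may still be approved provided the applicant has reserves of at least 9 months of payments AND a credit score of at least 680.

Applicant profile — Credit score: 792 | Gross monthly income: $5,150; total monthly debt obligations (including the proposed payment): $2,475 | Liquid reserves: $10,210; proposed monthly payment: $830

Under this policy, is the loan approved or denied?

Credit score 792 ≥ 620 (meets base)
DTI = 2,475/5,150 = 48.1% > 45% — standard DTI limit exceeded.
Reserves: 10,210 ÷ 830 = 12.3 months (meets 4-month minimum)
48.1% falls in the override range (45%–50%), so the compensating-factor test applies.
Override check — reserves: 12.3 mo (ok); score: 792 (ok).
Both override conditions satisfied; DTI exception granted.

Approved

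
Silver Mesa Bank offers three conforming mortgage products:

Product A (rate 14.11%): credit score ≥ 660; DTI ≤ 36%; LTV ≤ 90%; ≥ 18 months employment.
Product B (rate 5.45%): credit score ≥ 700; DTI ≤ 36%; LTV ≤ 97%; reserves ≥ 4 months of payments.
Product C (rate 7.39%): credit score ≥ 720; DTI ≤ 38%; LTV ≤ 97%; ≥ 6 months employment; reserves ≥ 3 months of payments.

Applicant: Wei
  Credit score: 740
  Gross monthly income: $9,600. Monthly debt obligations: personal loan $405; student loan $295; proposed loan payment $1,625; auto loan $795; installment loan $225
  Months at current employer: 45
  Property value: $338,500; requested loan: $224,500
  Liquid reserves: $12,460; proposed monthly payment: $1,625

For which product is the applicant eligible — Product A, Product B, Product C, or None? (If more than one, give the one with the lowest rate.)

Total debts = (405 + 295 + 1,625 + 795 + 225) = 3,345; DTI = 3,345/9,600 = 34.8%.
LTV = 224,500/338,500 = 66.3%.
Reserves = 12,460/1,625 = 7.7 months.
Product A: score 740 ≥ 660; DTI 34.8% ≤ 36%; LTV 66.3% ≤ 90%; employment 45 ≥ 18 mo → qualifies.
Product B: score 740 ≥ 700; DTI 34.8% ≤ 36%; LTV 66.3% ≤ 97%; reserves 7.7 ≥ 4 mo → qualifies.
Product C: score 740 ≥ 720; DTI 34.8% ≤ 38%; LTV 66.3% ≤ 97%; employment 45 ≥ 6 mo; reserves 7.7 ≥ 3 mo → qualifies.
Qualifying: Product A, Product B, Product C. Lowest rate is 5.45% → Product B.

Product B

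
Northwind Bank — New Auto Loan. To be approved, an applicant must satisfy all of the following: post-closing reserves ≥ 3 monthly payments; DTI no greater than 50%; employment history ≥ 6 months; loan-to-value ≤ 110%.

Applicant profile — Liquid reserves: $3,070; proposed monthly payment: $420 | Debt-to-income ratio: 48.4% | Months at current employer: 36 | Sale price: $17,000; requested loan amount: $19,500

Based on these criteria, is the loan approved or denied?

Denied

Reserves: 3,070 ÷ 420 = 7.3 months (meets 3-month minimum)
Debt-to-income 48.4% vs 50% cap — pass
Employment 36 ≥ 6 months
LTV = 19,500/17,000 = 114.7% > 110%
Fails on LTV.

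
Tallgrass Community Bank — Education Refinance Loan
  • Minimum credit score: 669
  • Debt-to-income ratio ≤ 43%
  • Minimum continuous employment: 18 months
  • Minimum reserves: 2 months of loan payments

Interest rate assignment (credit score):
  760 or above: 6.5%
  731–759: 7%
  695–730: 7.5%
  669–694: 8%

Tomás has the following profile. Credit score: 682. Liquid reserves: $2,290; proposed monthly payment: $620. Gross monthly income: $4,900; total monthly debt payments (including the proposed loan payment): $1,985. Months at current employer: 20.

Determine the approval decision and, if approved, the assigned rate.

Credit score 682 ≥ 669 (meets minimum)
Reserves: 2,290 ÷ 620 = 3.7 months (meets 2-month minimum)
Debt-to-income = 1,985/4,900 = 40.5% — meets 43% limit
Employment 20 ≥ 18 months
All requirements met. Score 682 falls in the 669–694 tier → 8%.

Approved at 8%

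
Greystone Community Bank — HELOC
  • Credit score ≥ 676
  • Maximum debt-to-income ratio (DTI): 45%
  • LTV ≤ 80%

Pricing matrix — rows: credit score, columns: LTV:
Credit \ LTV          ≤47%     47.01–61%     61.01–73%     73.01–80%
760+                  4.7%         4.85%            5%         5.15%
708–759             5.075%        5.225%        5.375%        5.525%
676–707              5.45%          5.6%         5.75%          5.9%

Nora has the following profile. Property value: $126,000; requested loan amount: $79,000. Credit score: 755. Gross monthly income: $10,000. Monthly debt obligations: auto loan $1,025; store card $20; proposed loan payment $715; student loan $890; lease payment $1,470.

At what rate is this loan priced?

5.375%

Credit score 755 ≥ 676; Total monthly debts = (1,025 + 20 + 715 + 890 + 1,470) = 4,120. DTI: 4,120 ÷ 10,000 = 41.2%, within the 45% cap
LTV: 79,000 ÷ 126,000 = 62.7%, within 80% cap
Credit 755 → row 708–759; LTV 62.7% → column 61.01–73%. Grid cell → 5.375%.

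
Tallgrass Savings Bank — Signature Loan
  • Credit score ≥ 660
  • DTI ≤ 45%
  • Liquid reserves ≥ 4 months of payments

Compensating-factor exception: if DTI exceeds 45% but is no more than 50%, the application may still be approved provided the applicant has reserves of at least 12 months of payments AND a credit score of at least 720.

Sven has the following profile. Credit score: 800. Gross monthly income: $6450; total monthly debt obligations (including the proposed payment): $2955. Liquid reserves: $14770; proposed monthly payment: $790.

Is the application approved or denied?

Credit score 800 ≥ 660 (meets base)
DTI = 2,955/6,450 = 45.8% > 45% — standard DTI limit exceeded.
Reserves = 14,770/790 = 18.7 months ≥ 4
45.8% falls in the override range (45%–50%), so the compensating-factor test applies.
Reserves 18.7 ≥ 12 months; credit score 800 ≥ 720.
Both override conditions satisfied; DTI exception granted.

Approved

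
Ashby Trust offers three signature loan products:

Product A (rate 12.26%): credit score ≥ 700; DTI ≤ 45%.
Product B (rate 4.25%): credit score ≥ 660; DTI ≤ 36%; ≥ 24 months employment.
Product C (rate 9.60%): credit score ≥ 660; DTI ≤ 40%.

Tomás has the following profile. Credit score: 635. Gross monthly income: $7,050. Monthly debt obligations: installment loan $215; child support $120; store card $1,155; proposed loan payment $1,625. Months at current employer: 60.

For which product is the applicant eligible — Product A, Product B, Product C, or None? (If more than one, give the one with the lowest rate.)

Total debts = (215 + 120 + 1,155 + 1,625) = 3,115; DTI = 3,115/7,050 = 44.2%.
Product A: score 635 < 700; DTI 44.2% ≤ 45% → does not qualify.
Product B: score 635 < 660; DTI 44.2% > 36%; employment 60 ≥ 24 mo → does not qualify.
Product C: score 635 < 660; DTI 44.2% > 40% → does not qualify.

None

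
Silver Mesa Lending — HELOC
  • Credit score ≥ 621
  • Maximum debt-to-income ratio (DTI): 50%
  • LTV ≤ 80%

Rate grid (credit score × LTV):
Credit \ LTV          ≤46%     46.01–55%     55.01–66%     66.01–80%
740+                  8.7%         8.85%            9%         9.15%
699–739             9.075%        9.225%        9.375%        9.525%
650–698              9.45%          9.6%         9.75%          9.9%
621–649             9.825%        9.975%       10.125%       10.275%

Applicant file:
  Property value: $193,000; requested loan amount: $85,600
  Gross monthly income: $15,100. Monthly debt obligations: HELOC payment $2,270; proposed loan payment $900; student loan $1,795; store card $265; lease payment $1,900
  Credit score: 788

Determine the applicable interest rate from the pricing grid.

8.7%

Credit score 788 ≥ 621; Total monthly debts = (2,270 + 900 + 1,795 + 265 + 1,900) = 7,130. DTI = 7,130/15,100 = 47.2% ≤ 50%
LTV: 85,600 ÷ 193,000 = 44.4%, within 80% cap
Score 788 is in the 740+ band; LTV 44.4% is in the ≤46% band → 8.7%.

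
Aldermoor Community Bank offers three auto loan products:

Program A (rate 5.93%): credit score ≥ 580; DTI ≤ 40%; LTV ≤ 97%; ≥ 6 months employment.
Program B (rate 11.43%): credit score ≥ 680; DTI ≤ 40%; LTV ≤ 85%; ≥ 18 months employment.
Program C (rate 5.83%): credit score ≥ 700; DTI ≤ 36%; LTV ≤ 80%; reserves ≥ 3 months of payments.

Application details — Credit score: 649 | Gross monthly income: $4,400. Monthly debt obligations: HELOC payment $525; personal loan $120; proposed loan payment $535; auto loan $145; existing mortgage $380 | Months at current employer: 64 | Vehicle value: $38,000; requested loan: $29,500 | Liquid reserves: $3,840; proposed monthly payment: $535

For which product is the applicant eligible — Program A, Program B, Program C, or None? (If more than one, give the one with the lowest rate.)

Program A

Total debts = (525 + 120 + 535 + 145 + 380) = 1,705; DTI = 1,705/4,400 = 38.8%.
LTV = 29,500/38,000 = 77.6%.
Reserves = 3,840/535 = 7.2 months.
Program A: score 649 ≥ 580; DTI 38.8% ≤ 40%; LTV 77.6% ≤ 97%; employment 64 ≥ 6 mo → qualifies.
Program B: score 649 < 680; DTI 38.8% ≤ 40%; LTV 77.6% ≤ 85%; employment 64 ≥ 18 mo → does not qualify.
Program C: score 649 < 700; DTI 38.8% > 36%; LTV 77.6% ≤ 80%; reserves 7.2 ≥ 3 mo → does not qualify.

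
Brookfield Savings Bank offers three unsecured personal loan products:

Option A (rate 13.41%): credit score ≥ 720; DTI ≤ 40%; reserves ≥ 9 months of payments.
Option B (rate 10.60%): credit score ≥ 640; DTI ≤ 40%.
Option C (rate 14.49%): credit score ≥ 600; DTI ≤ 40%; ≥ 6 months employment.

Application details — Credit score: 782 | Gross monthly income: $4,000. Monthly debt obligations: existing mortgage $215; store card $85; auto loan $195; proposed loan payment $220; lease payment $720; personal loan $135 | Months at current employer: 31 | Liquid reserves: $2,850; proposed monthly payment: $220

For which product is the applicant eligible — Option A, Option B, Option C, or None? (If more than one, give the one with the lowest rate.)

Option B

Total debts = (215 + 85 + 195 + 220 + 720 + 135) = 1,570; DTI = 1,570/4,000 = 39.2%.
Reserves = 2,850/220 = 13.0 months.
Option A: score 782 ≥ 720; DTI 39.2% ≤ 40%; reserves 13.0 ≥ 9 mo → qualifies.
Option B: score 782 ≥ 640; DTI 39.2% ≤ 40% → qualifies.
Option C: score 782 ≥ 600; DTI 39.2% ≤ 40%; employment 31 ≥ 6 mo → qualifies.
Qualifying: Option A, Option B, Option C. Lowest rate is 10.60% → Option B.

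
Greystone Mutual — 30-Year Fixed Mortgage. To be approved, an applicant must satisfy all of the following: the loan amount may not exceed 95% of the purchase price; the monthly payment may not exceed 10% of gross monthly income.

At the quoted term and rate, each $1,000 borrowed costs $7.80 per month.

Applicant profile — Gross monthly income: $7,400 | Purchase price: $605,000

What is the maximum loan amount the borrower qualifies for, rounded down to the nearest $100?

$94,800

Payment cap: 10% × $7,400 = $740/month.
At $7.80 per $1,000, that supports 740/7.80 × 1,000 ≈ $94,871 → $94,800.
LTV cap: 95% × $605,000 = $574,750 → $574,700.
Binding constraint: payment-to-income.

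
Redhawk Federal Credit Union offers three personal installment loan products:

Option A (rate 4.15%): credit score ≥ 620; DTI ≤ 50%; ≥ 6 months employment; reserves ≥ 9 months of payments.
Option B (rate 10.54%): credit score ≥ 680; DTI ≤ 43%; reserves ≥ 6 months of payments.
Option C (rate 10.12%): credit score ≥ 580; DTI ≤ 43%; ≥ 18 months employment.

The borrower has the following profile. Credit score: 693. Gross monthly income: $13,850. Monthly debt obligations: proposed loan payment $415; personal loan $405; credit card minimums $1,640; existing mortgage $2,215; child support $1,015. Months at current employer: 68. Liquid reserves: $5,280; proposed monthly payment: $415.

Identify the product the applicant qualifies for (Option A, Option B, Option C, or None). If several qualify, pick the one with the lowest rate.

Option A

Total debts = (415 + 405 + 1,640 + 2,215 + 1,015) = 5,690; DTI = 5,690/13,850 = 41.1%.
Reserves = 5,280/415 = 12.7 months.
Option A: score 693 ≥ 620; DTI 41.1% ≤ 50%; employment 68 ≥ 6 mo; reserves 12.7 ≥ 9 mo → qualifies.
Option B: score 693 ≥ 680; DTI 41.1% ≤ 43%; reserves 12.7 ≥ 6 mo → qualifies.
Option C: score 693 ≥ 580; DTI 41.1% ≤ 43%; employment 68 ≥ 18 mo → qualifies.
Qualifying: Option A, Option B, Option C. Lowest rate is 4.15% → Option A.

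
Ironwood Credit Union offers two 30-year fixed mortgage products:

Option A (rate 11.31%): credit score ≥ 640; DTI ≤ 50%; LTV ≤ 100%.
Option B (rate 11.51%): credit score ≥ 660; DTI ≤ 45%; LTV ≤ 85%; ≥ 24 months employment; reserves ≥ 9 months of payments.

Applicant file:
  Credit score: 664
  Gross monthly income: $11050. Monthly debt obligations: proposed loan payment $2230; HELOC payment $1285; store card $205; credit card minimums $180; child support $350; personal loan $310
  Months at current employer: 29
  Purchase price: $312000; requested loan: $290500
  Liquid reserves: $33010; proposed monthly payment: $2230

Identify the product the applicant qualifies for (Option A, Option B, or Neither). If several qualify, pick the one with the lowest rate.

Option A

Total debts = (2,230 + 1,285 + 205 + 180 + 350 + 310) = 4,560; DTI = 4,560/11,050 = 41.3%.
LTV = 290,500/312,000 = 93.1%.
Reserves = 33,010/2,230 = 14.8 months.
Option A: score 664 ≥ 640; DTI 41.3% ≤ 50%; LTV 93.1% ≤ 100% → qualifies.
Option B: score 664 ≥ 660; DTI 41.3% ≤ 45%; LTV 93.1% > 85%; employment 29 ≥ 24 mo; reserves 14.8 ≥ 9 mo → does not qualify.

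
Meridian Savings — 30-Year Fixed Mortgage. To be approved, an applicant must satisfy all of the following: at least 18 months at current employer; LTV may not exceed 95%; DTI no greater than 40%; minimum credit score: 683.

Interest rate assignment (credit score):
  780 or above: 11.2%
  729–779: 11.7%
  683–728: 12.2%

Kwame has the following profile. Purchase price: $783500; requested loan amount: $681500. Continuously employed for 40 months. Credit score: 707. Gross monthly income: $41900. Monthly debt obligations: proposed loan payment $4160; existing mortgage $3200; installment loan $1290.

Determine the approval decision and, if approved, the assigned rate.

Credit score 707 ≥ 683 (meets minimum)
Total monthly debts = (4,160 + 3,200 + 1,290) = 8,650. Debt-to-income = 8,650/41,900 = 20.6% — meets 40% limit
LTV = 681,500/783,500 = 87% ≤ 95%
Employment 40 ≥ 18 months
All requirements met. Score 707 falls in the 683–728 tier → 12.2%.

Approved at 12.2%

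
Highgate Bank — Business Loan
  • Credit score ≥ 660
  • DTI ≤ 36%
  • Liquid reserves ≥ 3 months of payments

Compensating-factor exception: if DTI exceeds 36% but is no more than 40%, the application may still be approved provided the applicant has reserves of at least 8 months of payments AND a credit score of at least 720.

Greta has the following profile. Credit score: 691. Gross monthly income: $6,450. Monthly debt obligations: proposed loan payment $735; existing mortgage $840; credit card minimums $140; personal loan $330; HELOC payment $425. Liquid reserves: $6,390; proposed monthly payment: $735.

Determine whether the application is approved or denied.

Credit score 691 ≥ 660 (meets base)
Total debts = (735 + 840 + 140 + 330 + 425) = 2,470. DTI = 2,470/6,450 = 38.3% > 36% — standard DTI limit exceeded.
Reserves = 6,390/735 = 8.7 months ≥ 3
DTI 38.3% is within the 36%–40% exception band; checking compensating factors.
Reserves 8.7 ≥ 8 months; credit score 691 < 720.
Compensating-factor requirement not fully met.

Denied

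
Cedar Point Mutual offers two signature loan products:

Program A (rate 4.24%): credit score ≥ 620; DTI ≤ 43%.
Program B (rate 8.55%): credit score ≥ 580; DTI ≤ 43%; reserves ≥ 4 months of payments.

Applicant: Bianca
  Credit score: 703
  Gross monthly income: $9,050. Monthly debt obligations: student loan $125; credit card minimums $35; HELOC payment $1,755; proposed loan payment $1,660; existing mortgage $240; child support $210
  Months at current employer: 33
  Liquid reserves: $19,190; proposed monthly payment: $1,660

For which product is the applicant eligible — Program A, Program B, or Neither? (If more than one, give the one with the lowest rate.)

Total debts = (125 + 35 + 1,755 + 1,660 + 240 + 210) = 4,025; DTI = 4,025/9,050 = 44.5%.
Reserves = 19,190/1,660 = 11.6 months.
Program A: score 703 ≥ 620; DTI 44.5% > 43% → does not qualify.
Program B: score 703 ≥ 580; DTI 44.5% > 43%; reserves 11.6 ≥ 4 mo → does not qualify.

Neither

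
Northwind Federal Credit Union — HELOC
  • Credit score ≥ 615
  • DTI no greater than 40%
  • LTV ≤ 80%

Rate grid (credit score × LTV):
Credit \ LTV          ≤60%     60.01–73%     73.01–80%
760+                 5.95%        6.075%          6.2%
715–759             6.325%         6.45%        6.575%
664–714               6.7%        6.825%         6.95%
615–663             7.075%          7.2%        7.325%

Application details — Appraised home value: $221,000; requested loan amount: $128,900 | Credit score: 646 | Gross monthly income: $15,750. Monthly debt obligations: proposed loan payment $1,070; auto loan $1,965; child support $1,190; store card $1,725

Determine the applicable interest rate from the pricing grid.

Credit score 646 ≥ 615; Total monthly debts = (1,070 + 1,965 + 1,190 + 1,725) = 5,950. Debt-to-income = 5,950/15,750 = 37.8% — meets 40% limit
LTV: 128,900 ÷ 221,000 = 58.3%, within 80% cap
Row: 646 falls in 615–663. Column: 58.3% falls in ≤60%. Rate = 7.075%.

7.075%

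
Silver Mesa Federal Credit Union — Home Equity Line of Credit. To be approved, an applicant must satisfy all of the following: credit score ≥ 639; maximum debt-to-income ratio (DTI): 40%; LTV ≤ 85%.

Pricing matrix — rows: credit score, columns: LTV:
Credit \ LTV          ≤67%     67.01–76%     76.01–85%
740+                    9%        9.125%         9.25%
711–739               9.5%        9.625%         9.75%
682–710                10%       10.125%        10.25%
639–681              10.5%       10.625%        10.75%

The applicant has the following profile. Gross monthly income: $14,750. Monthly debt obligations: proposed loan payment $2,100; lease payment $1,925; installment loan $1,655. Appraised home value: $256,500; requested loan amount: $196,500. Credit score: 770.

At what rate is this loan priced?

9.25%

Credit score 770 ≥ 639; Total monthly debts = (2,100 + 1,925 + 1,655) = 5,680. DTI = 5,680/14,750 = 38.5% ≤ 40%
LTV: 196,500 ÷ 256,500 = 76.6%, within 85% cap
Credit 770 → row 740+; LTV 76.6% → column 76.01–85%. Grid cell → 9.25%.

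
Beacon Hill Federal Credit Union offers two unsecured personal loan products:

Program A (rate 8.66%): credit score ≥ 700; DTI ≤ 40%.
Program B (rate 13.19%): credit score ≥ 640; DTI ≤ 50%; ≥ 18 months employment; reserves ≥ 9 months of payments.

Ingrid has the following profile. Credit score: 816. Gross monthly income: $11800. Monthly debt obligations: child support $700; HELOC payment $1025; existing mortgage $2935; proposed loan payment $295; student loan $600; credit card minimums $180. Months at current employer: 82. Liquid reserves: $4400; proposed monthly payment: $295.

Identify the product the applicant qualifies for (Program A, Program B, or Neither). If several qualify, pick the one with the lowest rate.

Total debts = (700 + 1,025 + 2,935 + 295 + 600 + 180) = 5,735; DTI = 5,735/11,800 = 48.6%.
Reserves = 4,400/295 = 14.9 months.
Program A: score 816 ≥ 700; DTI 48.6% > 40% → does not qualify.
Program B: score 816 ≥ 640; DTI 48.6% ≤ 50%; employment 82 ≥ 18 mo; reserves 14.9 ≥ 9 mo → qualifies.

Program B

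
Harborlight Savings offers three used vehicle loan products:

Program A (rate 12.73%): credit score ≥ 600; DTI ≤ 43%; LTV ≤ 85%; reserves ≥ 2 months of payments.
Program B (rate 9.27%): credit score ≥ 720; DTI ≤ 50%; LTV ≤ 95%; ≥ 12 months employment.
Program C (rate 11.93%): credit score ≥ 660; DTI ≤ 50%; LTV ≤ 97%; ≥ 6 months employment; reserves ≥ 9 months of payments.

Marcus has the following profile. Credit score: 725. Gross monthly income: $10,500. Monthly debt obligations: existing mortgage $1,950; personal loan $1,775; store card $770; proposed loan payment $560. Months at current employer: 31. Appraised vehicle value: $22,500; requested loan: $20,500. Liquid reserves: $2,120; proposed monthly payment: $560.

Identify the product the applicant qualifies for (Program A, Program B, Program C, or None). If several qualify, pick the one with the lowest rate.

Program B

Total debts = (1,950 + 1,775 + 770 + 560) = 5,055; DTI = 5,055/10,500 = 48.1%.
LTV = 20,500/22,500 = 91.1%.
Reserves = 2,120/560 = 3.8 months.
Program A: score 725 ≥ 600; DTI 48.1% > 43%; LTV 91.1% > 85%; reserves 3.8 ≥ 2 mo → does not qualify.
Program B: score 725 ≥ 720; DTI 48.1% ≤ 50%; LTV 91.1% ≤ 95%; employment 31 ≥ 12 mo → qualifies.
Program C: score 725 ≥ 660; DTI 48.1% ≤ 50%; LTV 91.1% ≤ 97%; employment 31 ≥ 6 mo; reserves 3.8 < 9 mo → does not qualify.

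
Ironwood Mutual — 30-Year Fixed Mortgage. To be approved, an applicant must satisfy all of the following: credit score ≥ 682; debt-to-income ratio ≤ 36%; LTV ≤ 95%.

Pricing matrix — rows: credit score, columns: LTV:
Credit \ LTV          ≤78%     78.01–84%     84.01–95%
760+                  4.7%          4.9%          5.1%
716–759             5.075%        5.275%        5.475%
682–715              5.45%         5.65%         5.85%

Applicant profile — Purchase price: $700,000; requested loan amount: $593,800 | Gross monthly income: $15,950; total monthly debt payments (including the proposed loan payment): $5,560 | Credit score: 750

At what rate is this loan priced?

5.475%

Credit score 750 ≥ 682; DTI = 5,560/15,950 = 34.9% ≤ 36%
LTV: 593,800 ÷ 700,000 = 84.8%, within 95% cap
Credit 750 → row 716–759; LTV 84.8% → column 84.01–95%. Grid cell → 5.475%.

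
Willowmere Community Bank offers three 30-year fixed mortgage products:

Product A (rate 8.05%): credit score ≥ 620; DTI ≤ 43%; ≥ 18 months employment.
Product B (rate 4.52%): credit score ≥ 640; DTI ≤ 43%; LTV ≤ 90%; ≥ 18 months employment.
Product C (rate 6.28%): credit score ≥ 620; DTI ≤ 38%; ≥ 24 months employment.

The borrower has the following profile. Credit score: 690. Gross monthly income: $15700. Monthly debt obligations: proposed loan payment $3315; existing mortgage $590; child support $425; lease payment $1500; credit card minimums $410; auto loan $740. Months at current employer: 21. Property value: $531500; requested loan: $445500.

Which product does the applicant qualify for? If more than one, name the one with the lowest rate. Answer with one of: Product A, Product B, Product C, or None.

None

Total debts = (3,315 + 590 + 425 + 1,500 + 410 + 740) = 6,980; DTI = 6,980/15,700 = 44.5%.
LTV = 445,500/531,500 = 83.8%.
Product A: score 690 ≥ 620; DTI 44.5% > 43%; employment 21 ≥ 18 mo → does not qualify.
Product B: score 690 ≥ 640; DTI 44.5% > 43%; LTV 83.8% ≤ 90%; employment 21 ≥ 18 mo → does not qualify.
Product C: score 690 ≥ 620; DTI 44.5% > 38%; employment 21 < 24 mo → does not qualify.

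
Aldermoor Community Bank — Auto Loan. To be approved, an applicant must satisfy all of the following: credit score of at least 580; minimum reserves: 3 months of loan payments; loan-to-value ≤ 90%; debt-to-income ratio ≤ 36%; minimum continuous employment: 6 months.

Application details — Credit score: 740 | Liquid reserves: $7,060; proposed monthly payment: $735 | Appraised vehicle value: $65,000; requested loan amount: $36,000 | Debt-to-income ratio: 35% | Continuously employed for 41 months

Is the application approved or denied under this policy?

Credit score 740 ≥ 580 (meets)
Reserves = 7,060/735 = 9.6 months ≥ 3
LTV = 36,000/65,000 = 55.4% ≤ 90%
DTI 35% ≤ 36%
Employment 41 ≥ 6 months
All criteria satisfied.

Approved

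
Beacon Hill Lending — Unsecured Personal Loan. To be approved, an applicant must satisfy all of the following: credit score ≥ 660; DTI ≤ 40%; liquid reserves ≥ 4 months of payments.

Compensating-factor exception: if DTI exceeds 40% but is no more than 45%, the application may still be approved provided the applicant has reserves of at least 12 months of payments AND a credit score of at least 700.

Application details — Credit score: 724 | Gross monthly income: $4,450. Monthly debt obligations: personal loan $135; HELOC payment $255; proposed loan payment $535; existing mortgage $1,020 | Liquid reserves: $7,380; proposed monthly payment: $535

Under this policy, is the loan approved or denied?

Credit score 724 ≥ 660 (meets base)
Total debts = (135 + 255 + 535 + 1,020) = 1,945. DTI = 1,945/4,450 = 43.7% > 40% — standard DTI limit exceeded.
Liquid reserves cover 7,380/535 = 13.8 months — ≥ 4 required
43.7% falls in the override range (40%–45%), so the compensating-factor test applies.
Override check — reserves: 13.8 mo (ok); score: 724 (ok).
Both compensating conditions met → exception applies.

Approved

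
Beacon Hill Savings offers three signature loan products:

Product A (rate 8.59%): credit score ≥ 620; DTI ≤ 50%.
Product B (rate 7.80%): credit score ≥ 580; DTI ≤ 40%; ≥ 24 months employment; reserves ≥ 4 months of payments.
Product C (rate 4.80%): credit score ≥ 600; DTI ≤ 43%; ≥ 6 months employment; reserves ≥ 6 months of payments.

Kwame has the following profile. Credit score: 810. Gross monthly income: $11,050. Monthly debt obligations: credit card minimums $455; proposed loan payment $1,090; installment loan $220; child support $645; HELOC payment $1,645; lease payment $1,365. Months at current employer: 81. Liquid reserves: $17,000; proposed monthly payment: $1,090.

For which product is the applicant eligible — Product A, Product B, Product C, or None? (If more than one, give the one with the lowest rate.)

Total debts = (455 + 1,090 + 220 + 645 + 1,645 + 1,365) = 5,420; DTI = 5,420/11,050 = 49%.
Reserves = 17,000/1,090 = 15.6 months.
Product A: score 810 ≥ 620; DTI 49% ≤ 50% → qualifies.
Product B: score 810 ≥ 580; DTI 49% > 40%; employment 81 ≥ 24 mo; reserves 15.6 ≥ 4 mo → does not qualify.
Product C: score 810 ≥ 600; DTI 49% > 43%; employment 81 ≥ 6 mo; reserves 15.6 ≥ 6 mo → does not qualify.

Product A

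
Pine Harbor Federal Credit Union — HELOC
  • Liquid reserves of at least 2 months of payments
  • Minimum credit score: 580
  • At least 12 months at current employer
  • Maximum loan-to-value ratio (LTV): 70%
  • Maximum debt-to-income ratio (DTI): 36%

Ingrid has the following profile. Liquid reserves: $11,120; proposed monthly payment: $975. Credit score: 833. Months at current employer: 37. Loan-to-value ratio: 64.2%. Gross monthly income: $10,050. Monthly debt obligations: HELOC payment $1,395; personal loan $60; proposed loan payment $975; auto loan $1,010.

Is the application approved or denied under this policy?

Reserves = 11,120/975 = 11.4 months ≥ 2
Credit score 833 ≥ 580 (meets)
Employment 37 ≥ 12 months
LTV 64.2% — within 70%
Total monthly debts = (1,395 + 60 + 975 + 1,010) = 3,440. DTI = 3,440/10,050 = 34.2% ≤ 36%
All criteria satisfied.

Approved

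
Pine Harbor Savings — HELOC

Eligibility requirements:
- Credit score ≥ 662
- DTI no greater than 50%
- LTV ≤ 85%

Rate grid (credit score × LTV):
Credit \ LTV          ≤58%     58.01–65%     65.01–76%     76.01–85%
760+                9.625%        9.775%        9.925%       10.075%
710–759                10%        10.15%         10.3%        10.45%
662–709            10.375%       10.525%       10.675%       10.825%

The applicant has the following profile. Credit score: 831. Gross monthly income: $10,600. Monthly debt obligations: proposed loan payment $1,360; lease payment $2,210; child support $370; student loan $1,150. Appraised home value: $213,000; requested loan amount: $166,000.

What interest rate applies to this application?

10.075%

Credit score 831 ≥ 662; Total monthly debts = (1,360 + 2,210 + 370 + 1,150) = 5,090. DTI: 5,090 ÷ 10,600 = 48%, within the 50% cap
Loan-to-value = 166,000/213,000 = 77.9% — pass (85% max)
Row: 831 falls in 760+. Column: 77.9% falls in 76.01–85%. Rate = 10.075%.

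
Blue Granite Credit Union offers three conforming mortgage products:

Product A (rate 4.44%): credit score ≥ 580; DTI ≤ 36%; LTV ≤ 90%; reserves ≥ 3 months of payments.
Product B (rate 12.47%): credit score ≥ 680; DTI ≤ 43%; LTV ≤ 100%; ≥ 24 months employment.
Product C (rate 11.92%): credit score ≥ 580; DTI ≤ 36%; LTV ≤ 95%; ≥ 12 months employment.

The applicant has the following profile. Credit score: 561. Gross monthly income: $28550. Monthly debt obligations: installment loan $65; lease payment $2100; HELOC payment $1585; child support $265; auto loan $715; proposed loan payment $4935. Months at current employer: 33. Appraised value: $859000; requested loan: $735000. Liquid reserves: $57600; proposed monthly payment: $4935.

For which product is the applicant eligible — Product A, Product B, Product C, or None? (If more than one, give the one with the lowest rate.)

None

Total debts = (65 + 2,100 + 1,585 + 265 + 715 + 4,935) = 9,665; DTI = 9,665/28,550 = 33.9%.
LTV = 735,000/859,000 = 85.6%.
Reserves = 57,600/4,935 = 11.7 months.
Product A: score 561 < 580; DTI 33.9% ≤ 36%; LTV 85.6% ≤ 90%; reserves 11.7 ≥ 3 mo → does not qualify.
Product B: score 561 < 680; DTI 33.9% ≤ 43%; LTV 85.6% ≤ 100%; employment 33 ≥ 24 mo → does not qualify.
Product C: score 561 < 580; DTI 33.9% ≤ 36%; LTV 85.6% ≤ 95%; employment 33 ≥ 12 mo → does not qualify.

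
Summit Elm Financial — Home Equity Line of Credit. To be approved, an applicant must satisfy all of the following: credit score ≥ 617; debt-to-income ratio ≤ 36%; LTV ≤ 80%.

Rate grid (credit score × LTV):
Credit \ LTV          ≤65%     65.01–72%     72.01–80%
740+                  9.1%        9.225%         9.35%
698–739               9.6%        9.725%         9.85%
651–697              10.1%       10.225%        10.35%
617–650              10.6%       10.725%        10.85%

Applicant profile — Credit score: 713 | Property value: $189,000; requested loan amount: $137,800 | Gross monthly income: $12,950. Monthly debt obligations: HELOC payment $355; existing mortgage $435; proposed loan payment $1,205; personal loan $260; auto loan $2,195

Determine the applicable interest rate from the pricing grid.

Credit score 713 ≥ 617; Total monthly debts = (355 + 435 + 1,205 + 260 + 2,195) = 4,450. Debt-to-income = 4,450/12,950 = 34.4% — meets 36% limit
Loan-to-value = 137,800/189,000 = 72.9% — pass (80% max)
Credit 713 → row 698–739; LTV 72.9% → column 72.01–80%. Grid cell → 9.85%.

9.85%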